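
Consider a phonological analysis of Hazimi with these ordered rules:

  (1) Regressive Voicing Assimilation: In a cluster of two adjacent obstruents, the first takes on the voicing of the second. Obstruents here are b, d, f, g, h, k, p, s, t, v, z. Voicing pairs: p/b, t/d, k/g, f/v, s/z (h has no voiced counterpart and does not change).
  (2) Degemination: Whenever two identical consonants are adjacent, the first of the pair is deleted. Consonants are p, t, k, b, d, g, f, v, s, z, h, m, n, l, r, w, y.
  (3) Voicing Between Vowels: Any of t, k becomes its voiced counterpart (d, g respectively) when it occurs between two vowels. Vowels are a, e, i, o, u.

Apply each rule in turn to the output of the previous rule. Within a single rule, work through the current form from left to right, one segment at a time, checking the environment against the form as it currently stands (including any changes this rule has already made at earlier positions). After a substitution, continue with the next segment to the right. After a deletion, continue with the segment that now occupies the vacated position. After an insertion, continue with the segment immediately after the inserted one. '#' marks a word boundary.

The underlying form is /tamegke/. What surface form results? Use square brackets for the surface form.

(1) Regressive Voicing Assimilation: [tamegke] → [tamekke]
(2) Degemination: [tamekke] → [tameke]
(3) Voicing Between Vowels: [tameke] → [tamege]

[tamege]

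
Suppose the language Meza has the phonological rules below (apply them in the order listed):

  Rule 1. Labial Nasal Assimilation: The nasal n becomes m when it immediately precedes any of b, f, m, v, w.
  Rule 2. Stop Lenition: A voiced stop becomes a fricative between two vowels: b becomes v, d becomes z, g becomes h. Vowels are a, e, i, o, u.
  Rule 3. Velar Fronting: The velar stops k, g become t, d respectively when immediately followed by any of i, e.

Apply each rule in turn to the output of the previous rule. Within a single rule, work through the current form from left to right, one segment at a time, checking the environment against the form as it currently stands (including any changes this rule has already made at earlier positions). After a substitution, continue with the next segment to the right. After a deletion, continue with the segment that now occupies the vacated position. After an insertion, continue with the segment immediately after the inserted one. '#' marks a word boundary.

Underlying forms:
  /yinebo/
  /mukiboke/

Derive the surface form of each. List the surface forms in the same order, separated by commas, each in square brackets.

[yinevo], [mutivote]

/yinebo/:
  Rule 1 Labial Nasal Assimilation: no change — [yinebo]
  Rule 2 Stop Lenition: [yinebo] → [yinevo]
  Rule 3 Velar Fronting: no change — [yinevo]
/mukiboke/:
  Rule 1 Labial Nasal Assimilation: no change — [mukiboke]
  Rule 2 Stop Lenition: [mukiboke] → [mukivoke]
  Rule 3 Velar Fronting: [mukivoke] → [mutivote]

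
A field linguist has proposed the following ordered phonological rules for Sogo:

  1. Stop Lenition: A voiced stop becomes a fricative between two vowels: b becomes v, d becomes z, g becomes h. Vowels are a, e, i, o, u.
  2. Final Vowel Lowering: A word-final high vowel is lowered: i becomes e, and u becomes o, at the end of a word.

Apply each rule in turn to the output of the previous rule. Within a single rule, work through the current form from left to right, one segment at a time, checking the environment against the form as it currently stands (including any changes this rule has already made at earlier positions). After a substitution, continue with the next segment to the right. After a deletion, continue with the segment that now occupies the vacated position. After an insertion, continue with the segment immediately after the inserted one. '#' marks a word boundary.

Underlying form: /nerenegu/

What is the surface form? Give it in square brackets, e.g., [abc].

[nereneho]

1 Stop Lenition: [nerenegu] → [nerenehu]
2 Final Vowel Lowering: [nerenehu] → [nereneho]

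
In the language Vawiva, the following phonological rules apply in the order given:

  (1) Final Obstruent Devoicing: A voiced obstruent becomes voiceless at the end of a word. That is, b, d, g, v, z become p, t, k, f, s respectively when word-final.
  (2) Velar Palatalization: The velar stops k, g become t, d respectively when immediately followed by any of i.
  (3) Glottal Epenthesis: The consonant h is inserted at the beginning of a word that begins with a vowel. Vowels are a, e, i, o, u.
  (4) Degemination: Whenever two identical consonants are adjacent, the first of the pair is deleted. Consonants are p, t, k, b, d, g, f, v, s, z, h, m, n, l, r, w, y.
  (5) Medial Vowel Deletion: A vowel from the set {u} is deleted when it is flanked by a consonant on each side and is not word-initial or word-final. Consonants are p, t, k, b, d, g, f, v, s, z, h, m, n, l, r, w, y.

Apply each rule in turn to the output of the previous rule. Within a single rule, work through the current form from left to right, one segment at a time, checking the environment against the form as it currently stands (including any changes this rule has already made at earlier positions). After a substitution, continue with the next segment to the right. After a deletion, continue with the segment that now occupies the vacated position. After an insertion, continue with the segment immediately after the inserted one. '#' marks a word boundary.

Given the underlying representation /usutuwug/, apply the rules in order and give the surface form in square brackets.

(1) Final Obstruent Devoicing: [usutuwug] → [usutuwuk]
(2) Velar Palatalization: no change — [usutuwuk]
(3) Glottal Epenthesis: [usutuwuk] → [husutuwuk]
(4) Degemination: no change — [husutuwuk]
(5) Medial Vowel Deletion: [husutuwuk] → [hstwk]

[hstwk]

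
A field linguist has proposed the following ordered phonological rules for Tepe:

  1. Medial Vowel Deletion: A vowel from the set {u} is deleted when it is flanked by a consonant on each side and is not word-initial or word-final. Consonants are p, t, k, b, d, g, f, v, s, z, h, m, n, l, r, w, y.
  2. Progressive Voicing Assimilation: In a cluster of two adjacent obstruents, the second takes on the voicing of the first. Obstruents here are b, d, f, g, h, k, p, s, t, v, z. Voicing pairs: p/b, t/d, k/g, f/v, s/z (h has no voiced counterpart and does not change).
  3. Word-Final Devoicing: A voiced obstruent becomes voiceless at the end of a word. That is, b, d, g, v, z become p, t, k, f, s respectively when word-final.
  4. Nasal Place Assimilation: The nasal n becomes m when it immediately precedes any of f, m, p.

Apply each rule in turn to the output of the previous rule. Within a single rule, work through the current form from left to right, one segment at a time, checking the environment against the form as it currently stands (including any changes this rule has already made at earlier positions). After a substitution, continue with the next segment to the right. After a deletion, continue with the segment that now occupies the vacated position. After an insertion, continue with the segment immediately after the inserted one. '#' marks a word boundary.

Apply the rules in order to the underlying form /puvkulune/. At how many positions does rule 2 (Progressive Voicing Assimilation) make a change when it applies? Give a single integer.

1

1 Medial Vowel Deletion: [puvkulune] → [pvklne]
2 Progressive Voicing Assimilation: [pvklne] → [pfklne]
3 Word-Final Devoicing: no change — [pfklne]
4 Nasal Place Assimilation: no change — [pfklne]
Rule 2 changed 1 position(s).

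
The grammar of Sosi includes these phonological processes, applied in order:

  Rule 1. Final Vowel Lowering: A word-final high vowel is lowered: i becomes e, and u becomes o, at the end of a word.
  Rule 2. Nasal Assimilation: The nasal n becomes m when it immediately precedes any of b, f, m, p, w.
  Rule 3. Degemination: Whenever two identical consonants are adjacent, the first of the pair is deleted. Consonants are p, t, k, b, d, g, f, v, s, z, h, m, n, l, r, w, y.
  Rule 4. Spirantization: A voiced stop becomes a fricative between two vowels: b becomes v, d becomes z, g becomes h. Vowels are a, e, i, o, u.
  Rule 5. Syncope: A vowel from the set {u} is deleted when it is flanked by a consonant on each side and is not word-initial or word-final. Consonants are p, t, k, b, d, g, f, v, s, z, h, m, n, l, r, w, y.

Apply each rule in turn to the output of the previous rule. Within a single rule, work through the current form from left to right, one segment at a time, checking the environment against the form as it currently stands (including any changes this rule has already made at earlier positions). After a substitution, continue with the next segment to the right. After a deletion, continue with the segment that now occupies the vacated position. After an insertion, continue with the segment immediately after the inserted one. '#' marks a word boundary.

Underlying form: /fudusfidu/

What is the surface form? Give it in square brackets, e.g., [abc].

[fzsfizo]

Rule 1 Final Vowel Lowering: [fudusfidu] → [fudusfido]
Rule 2 Nasal Assimilation: no change — [fudusfido]
Rule 3 Degemination: no change — [fudusfido]
Rule 4 Spirantization: [fudusfido] → [fuzusfizo]
Rule 5 Syncope: [fuzusfizo] → [fzsfizo]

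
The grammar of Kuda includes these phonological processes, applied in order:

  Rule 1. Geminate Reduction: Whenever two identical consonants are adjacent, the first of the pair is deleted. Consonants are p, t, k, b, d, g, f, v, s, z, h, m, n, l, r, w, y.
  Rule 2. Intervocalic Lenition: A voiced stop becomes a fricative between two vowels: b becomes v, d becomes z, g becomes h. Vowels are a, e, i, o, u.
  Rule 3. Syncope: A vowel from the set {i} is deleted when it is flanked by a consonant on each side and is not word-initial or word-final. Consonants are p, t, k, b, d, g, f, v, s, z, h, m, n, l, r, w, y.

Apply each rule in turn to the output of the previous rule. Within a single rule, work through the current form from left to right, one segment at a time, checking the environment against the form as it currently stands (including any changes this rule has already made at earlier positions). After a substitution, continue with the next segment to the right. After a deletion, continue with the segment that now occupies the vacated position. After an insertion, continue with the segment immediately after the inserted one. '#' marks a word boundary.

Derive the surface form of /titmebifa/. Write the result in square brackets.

[ttmevfa]

Rule 1 Geminate Reduction: no change — [titmebifa]
Rule 2 Intervocalic Lenition: [titmebifa] → [titmevifa]
Rule 3 Syncope: [titmevifa] → [ttmevfa]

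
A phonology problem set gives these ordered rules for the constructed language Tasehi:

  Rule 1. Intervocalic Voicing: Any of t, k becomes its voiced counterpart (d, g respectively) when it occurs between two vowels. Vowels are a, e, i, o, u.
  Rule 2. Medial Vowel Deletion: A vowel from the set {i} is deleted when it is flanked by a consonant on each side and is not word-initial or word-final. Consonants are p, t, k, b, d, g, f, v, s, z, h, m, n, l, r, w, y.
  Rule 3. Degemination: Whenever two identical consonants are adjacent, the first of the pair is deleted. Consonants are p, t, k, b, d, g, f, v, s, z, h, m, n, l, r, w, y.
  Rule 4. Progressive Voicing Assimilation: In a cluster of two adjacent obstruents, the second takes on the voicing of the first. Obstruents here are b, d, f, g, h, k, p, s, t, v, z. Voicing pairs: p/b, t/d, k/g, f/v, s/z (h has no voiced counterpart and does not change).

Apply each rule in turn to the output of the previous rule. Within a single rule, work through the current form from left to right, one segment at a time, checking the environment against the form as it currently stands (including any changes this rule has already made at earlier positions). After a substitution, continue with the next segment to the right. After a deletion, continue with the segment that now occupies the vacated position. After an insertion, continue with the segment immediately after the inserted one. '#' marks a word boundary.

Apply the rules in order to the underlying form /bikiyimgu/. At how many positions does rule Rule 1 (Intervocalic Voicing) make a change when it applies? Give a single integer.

Rule 1 Intervocalic Voicing: [bikiyimgu] → [bigiyimgu]
Rule 2 Medial Vowel Deletion: [bigiyimgu] → [bgymgu]
Rule 3 Degemination: no change — [bgymgu]
Rule 4 Progressive Voicing Assimilation: no change — [bgymgu]
Rule Rule 1 changed 1 position(s).

1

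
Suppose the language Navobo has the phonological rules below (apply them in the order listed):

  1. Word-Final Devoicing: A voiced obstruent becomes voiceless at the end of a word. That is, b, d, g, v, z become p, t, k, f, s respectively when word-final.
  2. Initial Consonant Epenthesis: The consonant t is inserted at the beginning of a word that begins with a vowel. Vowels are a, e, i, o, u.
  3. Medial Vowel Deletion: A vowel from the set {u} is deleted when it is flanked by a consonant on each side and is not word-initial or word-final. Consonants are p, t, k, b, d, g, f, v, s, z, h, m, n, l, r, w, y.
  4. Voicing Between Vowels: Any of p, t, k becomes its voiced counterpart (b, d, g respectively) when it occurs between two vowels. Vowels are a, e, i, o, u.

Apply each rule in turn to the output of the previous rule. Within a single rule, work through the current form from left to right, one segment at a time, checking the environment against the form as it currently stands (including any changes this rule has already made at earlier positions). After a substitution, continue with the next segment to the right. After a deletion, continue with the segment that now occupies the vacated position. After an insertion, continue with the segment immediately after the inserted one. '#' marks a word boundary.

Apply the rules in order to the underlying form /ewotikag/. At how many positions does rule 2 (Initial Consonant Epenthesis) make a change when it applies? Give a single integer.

1

1 Word-Final Devoicing: [ewotikag] → [ewotikak]
2 Initial Consonant Epenthesis: [ewotikak] → [tewotikak]
3 Medial Vowel Deletion: no change — [tewotikak]
4 Voicing Between Vowels: [tewotikak] → [tewodigak]
Rule 2 changed 1 position(s).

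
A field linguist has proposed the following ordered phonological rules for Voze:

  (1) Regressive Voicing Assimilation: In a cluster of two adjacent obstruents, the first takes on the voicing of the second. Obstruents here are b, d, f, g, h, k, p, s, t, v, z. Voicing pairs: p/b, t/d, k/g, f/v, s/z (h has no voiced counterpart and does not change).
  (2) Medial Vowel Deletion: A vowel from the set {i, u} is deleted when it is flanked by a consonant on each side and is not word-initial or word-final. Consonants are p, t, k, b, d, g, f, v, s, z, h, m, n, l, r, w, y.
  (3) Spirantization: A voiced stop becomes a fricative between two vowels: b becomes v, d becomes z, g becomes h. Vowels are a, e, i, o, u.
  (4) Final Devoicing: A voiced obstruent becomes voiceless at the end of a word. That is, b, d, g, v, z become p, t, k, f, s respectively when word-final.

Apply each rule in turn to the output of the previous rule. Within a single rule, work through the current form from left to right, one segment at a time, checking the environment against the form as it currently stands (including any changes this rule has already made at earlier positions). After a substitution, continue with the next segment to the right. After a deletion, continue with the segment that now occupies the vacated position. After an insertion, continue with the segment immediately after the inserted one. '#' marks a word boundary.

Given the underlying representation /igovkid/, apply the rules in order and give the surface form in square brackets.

[ihofkt]

(1) Regressive Voicing Assimilation: [igovkid] → [igofkid]
(2) Medial Vowel Deletion: [igofkid] → [igofkd]
(3) Spirantization: [igofkd] → [ihofkd]
(4) Final Devoicing: [ihofkd] → [ihofkt]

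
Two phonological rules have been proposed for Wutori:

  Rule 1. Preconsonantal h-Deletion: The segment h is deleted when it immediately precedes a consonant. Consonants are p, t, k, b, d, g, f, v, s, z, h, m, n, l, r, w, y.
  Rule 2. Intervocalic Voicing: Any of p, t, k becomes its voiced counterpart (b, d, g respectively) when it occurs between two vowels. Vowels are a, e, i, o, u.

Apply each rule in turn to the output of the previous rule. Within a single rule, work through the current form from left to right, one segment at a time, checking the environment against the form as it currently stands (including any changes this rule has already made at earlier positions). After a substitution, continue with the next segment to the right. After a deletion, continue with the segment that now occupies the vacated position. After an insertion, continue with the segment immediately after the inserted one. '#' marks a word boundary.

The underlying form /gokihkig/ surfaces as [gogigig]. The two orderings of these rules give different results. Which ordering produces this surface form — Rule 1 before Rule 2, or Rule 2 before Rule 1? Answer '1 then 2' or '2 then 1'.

Order 1 then 2:
  1 Preconsonantal h-Deletion: [gokihkig] → [gokikig]
  2 Intervocalic Voicing: [gokikig] → [gogigig]
  result: [gogigig]
Order 2 then 1:
  2 Intervocalic Voicing: [gokihkig] → [gogihkig]
  1 Preconsonantal h-Deletion: [gogihkig] → [gogikig]
  result: [gogikig]

1 then 2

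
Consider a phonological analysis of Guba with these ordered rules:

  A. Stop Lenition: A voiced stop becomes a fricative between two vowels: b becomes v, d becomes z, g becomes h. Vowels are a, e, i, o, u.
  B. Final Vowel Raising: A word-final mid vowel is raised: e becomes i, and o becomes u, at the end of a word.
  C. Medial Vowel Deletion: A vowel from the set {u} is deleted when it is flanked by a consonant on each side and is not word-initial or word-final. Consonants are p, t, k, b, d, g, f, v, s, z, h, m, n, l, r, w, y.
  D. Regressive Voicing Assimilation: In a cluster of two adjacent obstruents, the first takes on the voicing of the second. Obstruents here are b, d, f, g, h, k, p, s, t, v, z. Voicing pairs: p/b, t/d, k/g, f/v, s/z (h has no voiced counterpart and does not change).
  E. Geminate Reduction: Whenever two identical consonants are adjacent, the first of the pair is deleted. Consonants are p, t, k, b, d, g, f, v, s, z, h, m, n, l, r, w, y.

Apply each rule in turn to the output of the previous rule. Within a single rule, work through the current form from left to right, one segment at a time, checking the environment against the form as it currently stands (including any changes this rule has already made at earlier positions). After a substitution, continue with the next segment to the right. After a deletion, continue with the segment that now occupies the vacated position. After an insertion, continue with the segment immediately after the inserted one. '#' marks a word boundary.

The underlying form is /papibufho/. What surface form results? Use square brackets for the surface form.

[papifhu]

A Stop Lenition: [papibufho] → [papivufho]
B Final Vowel Raising: [papivufho] → [papivufhu]
C Medial Vowel Deletion: [papivufhu] → [papivfhu]
D Regressive Voicing Assimilation: [papivfhu] → [papiffhu]
E Geminate Reduction: [papiffhu] → [papifhu]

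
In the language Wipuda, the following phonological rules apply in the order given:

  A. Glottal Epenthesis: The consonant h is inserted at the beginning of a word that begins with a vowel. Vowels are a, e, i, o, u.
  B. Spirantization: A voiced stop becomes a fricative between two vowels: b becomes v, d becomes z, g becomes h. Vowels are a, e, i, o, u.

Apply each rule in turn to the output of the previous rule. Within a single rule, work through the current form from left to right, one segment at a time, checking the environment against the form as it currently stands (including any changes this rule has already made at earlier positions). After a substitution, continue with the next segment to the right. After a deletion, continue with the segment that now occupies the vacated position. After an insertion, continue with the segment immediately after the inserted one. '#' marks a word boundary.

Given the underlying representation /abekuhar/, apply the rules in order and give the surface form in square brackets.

A Glottal Epenthesis: [abekuhar] → [habekuhar]
B Spirantization: [habekuhar] → [havekuhar]

[havekuhar]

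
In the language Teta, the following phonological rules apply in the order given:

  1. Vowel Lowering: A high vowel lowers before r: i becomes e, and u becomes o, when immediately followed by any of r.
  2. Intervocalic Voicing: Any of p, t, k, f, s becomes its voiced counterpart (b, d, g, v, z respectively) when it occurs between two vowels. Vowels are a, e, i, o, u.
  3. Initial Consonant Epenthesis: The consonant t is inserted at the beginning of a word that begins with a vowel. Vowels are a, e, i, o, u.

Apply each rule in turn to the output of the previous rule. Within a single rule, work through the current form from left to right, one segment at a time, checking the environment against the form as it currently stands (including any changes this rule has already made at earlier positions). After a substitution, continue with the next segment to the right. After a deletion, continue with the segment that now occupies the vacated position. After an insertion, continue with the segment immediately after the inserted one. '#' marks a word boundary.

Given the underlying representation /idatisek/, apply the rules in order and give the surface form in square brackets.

1 Vowel Lowering: no change — [idatisek]
2 Intervocalic Voicing: [idatisek] → [idadizek]
3 Initial Consonant Epenthesis: [idadizek] → [tidadizek]

[tidadizek]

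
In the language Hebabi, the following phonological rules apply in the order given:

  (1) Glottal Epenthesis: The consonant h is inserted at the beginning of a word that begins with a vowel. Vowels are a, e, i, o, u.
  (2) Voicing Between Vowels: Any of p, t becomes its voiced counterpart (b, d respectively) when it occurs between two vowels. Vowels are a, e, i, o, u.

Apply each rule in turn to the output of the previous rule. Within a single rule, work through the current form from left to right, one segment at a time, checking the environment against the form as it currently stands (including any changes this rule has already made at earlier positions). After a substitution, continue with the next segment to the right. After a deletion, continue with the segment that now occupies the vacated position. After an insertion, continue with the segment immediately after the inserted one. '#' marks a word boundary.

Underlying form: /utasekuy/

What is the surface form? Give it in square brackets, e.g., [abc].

[hudasekuy]

(1) Glottal Epenthesis: [utasekuy] → [hutasekuy]
(2) Voicing Between Vowels: [hutasekuy] → [hudasekuy]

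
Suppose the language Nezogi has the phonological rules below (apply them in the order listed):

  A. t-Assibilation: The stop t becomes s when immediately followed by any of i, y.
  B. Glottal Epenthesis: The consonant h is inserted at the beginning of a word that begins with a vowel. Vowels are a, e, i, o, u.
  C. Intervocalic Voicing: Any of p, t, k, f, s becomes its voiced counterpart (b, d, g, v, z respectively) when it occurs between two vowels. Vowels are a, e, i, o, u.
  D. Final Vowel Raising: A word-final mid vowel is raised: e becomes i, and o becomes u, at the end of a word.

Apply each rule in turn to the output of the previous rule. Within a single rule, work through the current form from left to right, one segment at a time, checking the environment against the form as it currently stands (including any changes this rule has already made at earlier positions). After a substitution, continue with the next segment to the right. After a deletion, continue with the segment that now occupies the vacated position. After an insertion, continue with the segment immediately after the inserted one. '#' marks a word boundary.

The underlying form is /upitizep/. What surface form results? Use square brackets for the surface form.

A t-Assibilation: [upitizep] → [upisizep]
B Glottal Epenthesis: [upisizep] → [hupisizep]
C Intervocalic Voicing: [hupisizep] → [hubizizep]
D Final Vowel Raising: no change — [hubizizep]

[hubizizep]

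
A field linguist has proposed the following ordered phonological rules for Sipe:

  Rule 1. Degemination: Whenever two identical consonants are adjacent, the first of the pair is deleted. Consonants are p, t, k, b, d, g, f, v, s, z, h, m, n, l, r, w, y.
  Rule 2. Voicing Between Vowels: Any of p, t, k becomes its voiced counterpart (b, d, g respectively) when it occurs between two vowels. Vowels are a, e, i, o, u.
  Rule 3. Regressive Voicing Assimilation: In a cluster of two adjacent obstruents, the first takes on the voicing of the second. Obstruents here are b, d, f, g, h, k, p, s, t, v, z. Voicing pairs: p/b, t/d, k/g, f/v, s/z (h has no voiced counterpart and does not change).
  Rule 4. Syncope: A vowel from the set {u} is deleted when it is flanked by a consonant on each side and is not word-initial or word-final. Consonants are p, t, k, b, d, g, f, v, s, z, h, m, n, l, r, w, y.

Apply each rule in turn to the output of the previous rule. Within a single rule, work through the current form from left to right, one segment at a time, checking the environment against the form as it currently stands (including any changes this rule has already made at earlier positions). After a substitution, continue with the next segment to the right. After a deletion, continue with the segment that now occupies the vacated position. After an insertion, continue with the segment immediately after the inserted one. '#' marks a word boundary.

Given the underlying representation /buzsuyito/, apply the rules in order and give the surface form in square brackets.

Rule 1 Degemination: no change — [buzsuyito]
Rule 2 Voicing Between Vowels: [buzsuyito] → [buzsuyido]
Rule 3 Regressive Voicing Assimilation: [buzsuyido] → [bussuyido]
Rule 4 Syncope: [bussuyido] → [bssyido]

[bssyido]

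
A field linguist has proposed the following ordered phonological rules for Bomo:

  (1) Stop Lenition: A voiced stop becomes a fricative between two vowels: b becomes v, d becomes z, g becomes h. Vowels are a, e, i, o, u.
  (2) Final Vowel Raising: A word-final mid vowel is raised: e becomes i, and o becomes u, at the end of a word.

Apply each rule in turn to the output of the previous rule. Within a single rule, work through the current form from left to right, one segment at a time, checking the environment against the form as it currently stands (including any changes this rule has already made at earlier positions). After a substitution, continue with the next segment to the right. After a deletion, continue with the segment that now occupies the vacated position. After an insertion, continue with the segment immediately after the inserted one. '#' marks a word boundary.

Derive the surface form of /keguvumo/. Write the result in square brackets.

[kehuvumu]

(1) Stop Lenition: [keguvumo] → [kehuvumo]
(2) Final Vowel Raising: [kehuvumo] → [kehuvumu]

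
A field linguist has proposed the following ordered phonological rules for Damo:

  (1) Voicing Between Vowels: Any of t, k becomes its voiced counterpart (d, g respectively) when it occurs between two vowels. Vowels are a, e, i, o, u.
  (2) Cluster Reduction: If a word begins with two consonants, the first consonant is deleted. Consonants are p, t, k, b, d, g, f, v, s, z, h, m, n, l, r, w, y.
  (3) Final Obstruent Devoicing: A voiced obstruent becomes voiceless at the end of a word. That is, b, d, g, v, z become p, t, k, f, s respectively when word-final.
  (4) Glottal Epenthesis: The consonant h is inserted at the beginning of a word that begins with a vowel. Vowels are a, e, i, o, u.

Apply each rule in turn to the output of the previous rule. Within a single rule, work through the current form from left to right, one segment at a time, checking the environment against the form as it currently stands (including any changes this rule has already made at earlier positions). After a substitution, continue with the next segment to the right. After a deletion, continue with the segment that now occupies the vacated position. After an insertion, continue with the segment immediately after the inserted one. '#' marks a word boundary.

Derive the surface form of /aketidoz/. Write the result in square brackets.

(1) Voicing Between Vowels: [aketidoz] → [agedidoz]
(2) Cluster Reduction: no change — [agedidoz]
(3) Final Obstruent Devoicing: [agedidoz] → [agedidos]
(4) Glottal Epenthesis: [agedidos] → [hagedidos]

[hagedidos]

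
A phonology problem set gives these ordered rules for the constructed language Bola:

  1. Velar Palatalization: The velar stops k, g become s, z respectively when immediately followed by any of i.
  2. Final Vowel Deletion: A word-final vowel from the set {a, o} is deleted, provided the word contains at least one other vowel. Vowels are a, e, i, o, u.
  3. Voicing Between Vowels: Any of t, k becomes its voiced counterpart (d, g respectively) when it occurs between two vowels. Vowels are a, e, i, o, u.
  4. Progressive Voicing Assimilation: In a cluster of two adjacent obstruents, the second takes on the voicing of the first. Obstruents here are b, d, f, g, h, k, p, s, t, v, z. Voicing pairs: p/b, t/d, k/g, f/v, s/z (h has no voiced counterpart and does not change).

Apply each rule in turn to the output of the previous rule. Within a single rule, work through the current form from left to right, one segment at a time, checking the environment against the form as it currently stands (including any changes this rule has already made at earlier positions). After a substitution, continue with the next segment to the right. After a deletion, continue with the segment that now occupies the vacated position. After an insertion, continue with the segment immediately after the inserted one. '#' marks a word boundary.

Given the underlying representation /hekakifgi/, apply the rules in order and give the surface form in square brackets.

1 Velar Palatalization: [hekakifgi] → [hekasifzi]
2 Final Vowel Deletion: no change — [hekasifzi]
3 Voicing Between Vowels: [hekasifzi] → [hegasifzi]
4 Progressive Voicing Assimilation: [hegasifzi] → [hegasifsi]

[hegasifsi]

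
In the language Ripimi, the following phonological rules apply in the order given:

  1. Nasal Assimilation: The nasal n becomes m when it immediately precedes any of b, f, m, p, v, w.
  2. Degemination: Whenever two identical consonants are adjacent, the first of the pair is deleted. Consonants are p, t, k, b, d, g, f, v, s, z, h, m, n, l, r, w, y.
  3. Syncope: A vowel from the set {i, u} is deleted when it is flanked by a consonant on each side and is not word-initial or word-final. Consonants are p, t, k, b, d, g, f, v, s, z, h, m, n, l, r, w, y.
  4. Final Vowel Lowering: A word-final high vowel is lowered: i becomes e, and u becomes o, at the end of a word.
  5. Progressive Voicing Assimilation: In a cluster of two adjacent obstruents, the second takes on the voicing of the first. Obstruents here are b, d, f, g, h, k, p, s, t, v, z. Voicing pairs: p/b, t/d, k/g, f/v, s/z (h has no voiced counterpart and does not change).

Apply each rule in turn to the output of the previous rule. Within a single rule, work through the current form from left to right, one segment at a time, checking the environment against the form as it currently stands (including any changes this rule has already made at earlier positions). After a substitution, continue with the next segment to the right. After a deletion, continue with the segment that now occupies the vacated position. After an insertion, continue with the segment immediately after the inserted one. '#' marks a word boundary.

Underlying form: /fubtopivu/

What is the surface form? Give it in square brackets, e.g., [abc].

1 Nasal Assimilation: no change — [fubtopivu]
2 Degemination: no change — [fubtopivu]
3 Syncope: [fubtopivu] → [fbtopvu]
4 Final Vowel Lowering: [fbtopvu] → [fbtopvo]
5 Progressive Voicing Assimilation: [fbtopvo] → [fptopfo]

[fptopfo]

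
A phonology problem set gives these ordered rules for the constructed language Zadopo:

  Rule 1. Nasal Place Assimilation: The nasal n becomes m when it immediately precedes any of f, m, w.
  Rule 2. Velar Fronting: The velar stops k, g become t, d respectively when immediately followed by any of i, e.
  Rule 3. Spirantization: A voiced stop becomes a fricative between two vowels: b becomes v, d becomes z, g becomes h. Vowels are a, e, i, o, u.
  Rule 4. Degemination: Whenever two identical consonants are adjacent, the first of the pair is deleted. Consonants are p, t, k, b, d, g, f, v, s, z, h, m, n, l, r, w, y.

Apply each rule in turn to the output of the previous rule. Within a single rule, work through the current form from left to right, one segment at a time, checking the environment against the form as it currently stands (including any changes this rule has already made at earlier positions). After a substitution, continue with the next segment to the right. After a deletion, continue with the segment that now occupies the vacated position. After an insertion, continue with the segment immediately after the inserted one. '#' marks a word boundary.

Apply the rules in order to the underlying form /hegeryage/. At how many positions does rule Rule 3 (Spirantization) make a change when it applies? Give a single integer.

2

Rule 1 Nasal Place Assimilation: no change — [hegeryage]
Rule 2 Velar Fronting: [hegeryage] → [hederyade]
Rule 3 Spirantization: [hederyade] → [hezeryaze]
Rule 4 Degemination: no change — [hezeryaze]
Rule Rule 3 changed 2 position(s).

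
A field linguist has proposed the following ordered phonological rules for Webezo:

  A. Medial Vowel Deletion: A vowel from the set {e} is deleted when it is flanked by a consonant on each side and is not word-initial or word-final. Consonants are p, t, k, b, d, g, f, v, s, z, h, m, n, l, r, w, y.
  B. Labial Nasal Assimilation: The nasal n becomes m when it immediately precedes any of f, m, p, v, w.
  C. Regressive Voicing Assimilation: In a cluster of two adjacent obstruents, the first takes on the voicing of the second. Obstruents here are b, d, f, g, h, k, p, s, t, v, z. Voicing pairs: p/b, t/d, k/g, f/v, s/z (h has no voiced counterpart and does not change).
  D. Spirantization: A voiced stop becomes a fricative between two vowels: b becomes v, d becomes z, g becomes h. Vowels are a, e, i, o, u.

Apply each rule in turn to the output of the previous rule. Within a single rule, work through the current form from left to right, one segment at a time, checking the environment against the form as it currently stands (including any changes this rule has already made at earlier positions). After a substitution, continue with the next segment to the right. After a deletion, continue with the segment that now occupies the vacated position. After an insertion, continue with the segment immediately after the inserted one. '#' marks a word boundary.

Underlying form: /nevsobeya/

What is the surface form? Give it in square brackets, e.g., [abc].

[mfsobya]

A Medial Vowel Deletion: [nevsobeya] → [nvsobya]
B Labial Nasal Assimilation: [nvsobya] → [mvsobya]
C Regressive Voicing Assimilation: [mvsobya] → [mfsobya]
D Spirantization: no change — [mfsobya]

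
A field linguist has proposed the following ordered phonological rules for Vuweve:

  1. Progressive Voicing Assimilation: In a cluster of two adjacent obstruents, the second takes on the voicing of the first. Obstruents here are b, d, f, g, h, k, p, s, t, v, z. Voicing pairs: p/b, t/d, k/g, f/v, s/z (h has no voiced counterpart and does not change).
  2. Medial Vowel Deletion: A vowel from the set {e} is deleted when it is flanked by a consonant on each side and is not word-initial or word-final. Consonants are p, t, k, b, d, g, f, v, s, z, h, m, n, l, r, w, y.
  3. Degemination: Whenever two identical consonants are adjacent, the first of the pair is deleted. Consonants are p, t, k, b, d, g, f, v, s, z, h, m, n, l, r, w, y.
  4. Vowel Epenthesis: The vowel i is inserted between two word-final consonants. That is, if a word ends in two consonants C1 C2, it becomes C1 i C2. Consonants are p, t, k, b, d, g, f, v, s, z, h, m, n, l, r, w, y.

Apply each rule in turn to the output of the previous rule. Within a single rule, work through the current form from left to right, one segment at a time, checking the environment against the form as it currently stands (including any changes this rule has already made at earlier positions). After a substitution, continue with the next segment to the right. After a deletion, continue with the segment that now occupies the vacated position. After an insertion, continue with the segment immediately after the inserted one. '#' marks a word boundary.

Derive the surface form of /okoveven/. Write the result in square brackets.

[okovin]

1 Progressive Voicing Assimilation: no change — [okoveven]
2 Medial Vowel Deletion: [okoveven] → [okovvn]
3 Degemination: [okovvn] → [okovn]
4 Vowel Epenthesis: [okovn] → [okovin]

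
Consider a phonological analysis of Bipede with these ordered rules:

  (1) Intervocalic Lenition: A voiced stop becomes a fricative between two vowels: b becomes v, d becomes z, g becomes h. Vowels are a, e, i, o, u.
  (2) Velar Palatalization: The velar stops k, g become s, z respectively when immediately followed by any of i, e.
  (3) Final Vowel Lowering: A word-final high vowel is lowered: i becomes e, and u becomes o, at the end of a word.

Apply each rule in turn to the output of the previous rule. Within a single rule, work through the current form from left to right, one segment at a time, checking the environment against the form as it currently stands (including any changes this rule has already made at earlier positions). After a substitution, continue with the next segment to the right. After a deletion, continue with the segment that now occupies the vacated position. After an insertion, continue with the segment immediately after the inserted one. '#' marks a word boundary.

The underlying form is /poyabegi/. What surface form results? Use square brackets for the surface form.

[poyavehe]

(1) Intervocalic Lenition: [poyabegi] → [poyavehi]
(2) Velar Palatalization: no change — [poyavehi]
(3) Final Vowel Lowering: [poyavehi] → [poyavehe]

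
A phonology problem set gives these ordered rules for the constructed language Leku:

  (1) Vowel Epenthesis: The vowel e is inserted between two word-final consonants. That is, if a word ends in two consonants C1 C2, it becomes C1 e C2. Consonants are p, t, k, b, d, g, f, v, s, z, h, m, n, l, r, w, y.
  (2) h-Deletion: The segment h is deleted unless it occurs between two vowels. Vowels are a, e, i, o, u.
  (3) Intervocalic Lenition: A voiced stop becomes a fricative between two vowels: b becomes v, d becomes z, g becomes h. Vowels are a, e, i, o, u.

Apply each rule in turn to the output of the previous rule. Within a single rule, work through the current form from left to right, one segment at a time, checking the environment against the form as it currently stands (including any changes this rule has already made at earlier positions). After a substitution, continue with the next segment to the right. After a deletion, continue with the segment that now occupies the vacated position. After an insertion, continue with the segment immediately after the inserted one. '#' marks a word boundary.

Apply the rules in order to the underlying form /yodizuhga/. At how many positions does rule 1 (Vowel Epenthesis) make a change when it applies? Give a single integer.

0

(1) Vowel Epenthesis: no change — [yodizuhga]
(2) h-Deletion: [yodizuhga] → [yodizuga]
(3) Intervocalic Lenition: [yodizuga] → [yozizuha]
Rule 1 changed 0 position(s).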